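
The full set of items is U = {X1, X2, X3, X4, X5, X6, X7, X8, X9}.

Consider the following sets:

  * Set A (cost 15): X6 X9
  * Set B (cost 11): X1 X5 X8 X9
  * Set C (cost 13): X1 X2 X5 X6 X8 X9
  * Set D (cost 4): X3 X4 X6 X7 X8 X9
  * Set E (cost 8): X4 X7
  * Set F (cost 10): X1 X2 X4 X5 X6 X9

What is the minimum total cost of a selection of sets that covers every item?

14

D, F together cover every item (D ∪ F = {X1, X2, X3, X4, X5, X6, X7, X8, X9}); total cost 4 + 10 = 14.
No covering selection has total cost below 14.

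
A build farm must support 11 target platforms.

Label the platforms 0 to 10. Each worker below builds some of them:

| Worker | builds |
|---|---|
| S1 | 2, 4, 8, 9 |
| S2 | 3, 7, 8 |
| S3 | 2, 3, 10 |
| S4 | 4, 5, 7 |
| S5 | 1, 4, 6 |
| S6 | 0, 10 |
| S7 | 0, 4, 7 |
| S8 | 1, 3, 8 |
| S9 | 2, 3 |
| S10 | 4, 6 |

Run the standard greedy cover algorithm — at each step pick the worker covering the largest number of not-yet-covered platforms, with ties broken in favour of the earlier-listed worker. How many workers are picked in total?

5

Greedy: pick S1 (covers 4 new) → pick S2 (covers 2 new) → pick S5 (covers 2 new) → pick S6 (covers 2 new) → pick S4 (covers 1 new). Total picks: 5.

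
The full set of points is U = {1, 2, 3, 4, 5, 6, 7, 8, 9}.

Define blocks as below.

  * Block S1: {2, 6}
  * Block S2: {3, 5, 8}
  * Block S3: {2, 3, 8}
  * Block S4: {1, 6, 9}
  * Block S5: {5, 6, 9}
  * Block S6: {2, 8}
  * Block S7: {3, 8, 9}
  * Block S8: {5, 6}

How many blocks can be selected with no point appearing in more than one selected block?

S7, S8 are pairwise disjoint (S7={3,8,9}; S8={5,6}).
Every remaining block overlaps one of these, and no 3 of the listed blocks are pairwise disjoint, so 2 is the maximum.

2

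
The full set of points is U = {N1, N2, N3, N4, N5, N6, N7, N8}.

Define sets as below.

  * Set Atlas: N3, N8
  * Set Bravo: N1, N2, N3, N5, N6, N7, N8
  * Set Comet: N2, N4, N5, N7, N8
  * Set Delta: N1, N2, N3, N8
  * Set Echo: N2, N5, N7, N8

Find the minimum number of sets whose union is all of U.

2

Bravo and Comet together: Bravo ∪ Comet = {N1, N2, N3, N4, N5, N6, N7, N8} — every point is covered.
No single set has all 8 points (the largest, Bravo, has 7), so 2 is optimal.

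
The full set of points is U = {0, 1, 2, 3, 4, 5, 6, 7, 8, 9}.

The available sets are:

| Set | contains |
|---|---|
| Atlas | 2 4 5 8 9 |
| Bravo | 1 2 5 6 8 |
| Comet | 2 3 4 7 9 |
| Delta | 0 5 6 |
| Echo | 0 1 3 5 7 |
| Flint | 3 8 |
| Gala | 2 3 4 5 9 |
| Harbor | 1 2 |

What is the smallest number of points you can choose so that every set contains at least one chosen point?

H = {2, 5, 8} meets every set (each contains at least one member of H), and |H| = 3.
The sets Delta, Flint, Harbor are pairwise disjoint, so any hitting set needs a separate point for each — at least 3. Hence 3 is optimal.

3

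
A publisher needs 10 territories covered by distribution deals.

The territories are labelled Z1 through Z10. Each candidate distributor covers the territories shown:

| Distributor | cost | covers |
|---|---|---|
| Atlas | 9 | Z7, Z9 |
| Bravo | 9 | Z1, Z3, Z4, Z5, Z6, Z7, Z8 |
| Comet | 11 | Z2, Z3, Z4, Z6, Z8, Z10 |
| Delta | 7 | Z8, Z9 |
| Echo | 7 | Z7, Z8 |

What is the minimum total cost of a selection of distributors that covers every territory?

27

Bravo, Comet, Delta together cover every territory (Bravo ∪ Comet ∪ Delta = {Z1, Z2, Z3, Z4, Z5, Z6, Z7, Z8, Z9, Z10}); total cost 9 + 11 + 7 = 27.
No covering selection has total cost below 27.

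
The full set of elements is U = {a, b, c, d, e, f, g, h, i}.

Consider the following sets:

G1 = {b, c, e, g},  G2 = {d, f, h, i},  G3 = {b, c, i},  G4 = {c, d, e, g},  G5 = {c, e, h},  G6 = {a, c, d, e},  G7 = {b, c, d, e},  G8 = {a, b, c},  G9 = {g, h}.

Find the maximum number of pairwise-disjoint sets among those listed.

2

G7, G9 are pairwise disjoint (G7={b,c,d,e}; G9={g,h}).
Every remaining set overlaps one of these, and no 3 of the listed sets are pairwise disjoint, so 2 is the maximum.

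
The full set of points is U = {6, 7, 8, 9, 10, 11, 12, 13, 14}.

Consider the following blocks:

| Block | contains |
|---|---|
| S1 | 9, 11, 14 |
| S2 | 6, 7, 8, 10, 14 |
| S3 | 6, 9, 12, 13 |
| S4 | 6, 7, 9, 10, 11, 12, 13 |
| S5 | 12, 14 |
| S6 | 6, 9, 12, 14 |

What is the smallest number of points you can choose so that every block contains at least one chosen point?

The 2 points {12, 14} hit every block.
No single point lies in every block, so at least 2 are needed and 2 is optimal.

2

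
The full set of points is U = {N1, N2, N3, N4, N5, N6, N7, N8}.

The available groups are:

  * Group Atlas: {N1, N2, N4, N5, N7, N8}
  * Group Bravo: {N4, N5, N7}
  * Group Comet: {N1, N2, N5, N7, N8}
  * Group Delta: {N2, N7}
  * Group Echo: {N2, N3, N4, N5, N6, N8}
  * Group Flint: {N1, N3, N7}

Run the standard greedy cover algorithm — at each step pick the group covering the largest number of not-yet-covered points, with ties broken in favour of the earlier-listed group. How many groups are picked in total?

Greedy: pick Atlas (covers 6 new) → pick Echo (covers 2 new). Total picks: 2.

2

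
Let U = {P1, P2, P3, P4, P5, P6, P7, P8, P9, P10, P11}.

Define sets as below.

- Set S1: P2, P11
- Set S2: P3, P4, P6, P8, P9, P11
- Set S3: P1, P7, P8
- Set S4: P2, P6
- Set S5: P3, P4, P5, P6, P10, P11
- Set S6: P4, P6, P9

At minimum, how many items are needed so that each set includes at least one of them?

The 3 items {P2, P6, P8} hit every set.
The sets S1, S3, S6 are pairwise disjoint, so any hitting set needs a separate item for each — at least 3. Hence 3 is optimal.

3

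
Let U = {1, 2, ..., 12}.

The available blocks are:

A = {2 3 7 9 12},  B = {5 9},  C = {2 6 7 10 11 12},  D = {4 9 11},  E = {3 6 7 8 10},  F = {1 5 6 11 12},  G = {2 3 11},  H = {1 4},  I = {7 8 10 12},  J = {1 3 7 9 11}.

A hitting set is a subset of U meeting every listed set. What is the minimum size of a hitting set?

4

T = {1, 2, 9, 10} meets every block (each contains at least one member of T), and |T| = 4.
The blocks B, G, H, I are pairwise disjoint, so any hitting set needs a separate element for each — at least 4. Hence 4 is optimal.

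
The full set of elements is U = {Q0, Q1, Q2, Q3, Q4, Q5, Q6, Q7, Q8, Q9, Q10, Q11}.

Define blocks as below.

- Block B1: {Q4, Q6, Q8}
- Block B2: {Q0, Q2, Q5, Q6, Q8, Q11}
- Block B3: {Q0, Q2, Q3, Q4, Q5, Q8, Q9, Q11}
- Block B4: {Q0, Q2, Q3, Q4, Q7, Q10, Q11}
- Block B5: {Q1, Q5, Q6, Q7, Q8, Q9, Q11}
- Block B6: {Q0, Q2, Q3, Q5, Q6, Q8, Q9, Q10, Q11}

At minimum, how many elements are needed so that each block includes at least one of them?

2

H = {Q4, Q5} meets every block (each contains at least one member of H), and |H| = 2.
No single element lies in every block, so at least 2 are needed and 2 is optimal.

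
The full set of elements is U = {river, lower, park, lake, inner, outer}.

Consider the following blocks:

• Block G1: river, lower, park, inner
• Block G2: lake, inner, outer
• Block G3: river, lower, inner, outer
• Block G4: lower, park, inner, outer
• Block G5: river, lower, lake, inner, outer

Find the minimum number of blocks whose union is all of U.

2

G1 and G5 cover everything between them: the union {river, lower, park, lake, inner, outer} is all of U.
No single block has all 6 elements (the largest, G5, has 5), so 2 is optimal.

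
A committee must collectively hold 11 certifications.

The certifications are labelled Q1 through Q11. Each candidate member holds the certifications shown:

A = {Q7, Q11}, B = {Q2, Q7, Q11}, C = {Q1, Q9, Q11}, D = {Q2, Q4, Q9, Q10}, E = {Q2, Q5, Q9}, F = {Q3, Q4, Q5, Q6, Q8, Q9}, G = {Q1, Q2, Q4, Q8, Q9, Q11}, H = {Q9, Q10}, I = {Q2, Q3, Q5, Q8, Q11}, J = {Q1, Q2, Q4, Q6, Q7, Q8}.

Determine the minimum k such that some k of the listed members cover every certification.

3

Take {D, I, J}. Their union is {Q1, Q2, Q3, Q4, Q5, Q6, Q7, Q8, Q9, Q10, Q11}, which is all 11 certifications.
No 2 of the 10 members cover everything (all 45 combinations miss at least one certification), so 3 is optimal.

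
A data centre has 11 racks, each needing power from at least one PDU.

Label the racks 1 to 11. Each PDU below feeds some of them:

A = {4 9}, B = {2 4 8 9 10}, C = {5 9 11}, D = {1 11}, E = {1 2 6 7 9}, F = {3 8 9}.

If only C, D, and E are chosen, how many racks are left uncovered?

Union of C, D, E = {1, 2, 5, 6, 7, 9, 11}.
Not covered: 3, 4, 8, 10 — 4 racks.

4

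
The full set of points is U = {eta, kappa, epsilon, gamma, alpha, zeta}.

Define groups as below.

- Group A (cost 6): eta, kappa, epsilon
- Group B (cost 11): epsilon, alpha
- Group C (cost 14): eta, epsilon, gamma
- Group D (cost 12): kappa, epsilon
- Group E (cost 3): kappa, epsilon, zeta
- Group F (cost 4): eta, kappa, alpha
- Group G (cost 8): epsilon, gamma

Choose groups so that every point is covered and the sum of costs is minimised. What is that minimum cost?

15

E, F, G together cover every point (E ∪ F ∪ G = {eta, kappa, epsilon, gamma, alpha, zeta}); total cost 3 + 4 + 8 = 15.
No covering selection has total cost below 15.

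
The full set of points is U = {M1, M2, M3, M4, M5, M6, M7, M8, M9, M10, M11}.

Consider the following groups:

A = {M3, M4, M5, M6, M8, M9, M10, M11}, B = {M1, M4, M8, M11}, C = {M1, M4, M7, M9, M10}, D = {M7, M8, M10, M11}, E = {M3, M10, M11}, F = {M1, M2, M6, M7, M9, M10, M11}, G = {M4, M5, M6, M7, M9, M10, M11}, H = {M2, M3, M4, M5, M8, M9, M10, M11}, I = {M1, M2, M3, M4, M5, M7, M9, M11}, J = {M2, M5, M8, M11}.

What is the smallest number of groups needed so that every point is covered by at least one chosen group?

2

Take {F, H}. Their union is {M1, M2, M3, M4, M5, M6, M7, M8, M9, M10, M11}, which is all 11 points.
No single group has all 11 points (the largest, A, has 8), so 2 is optimal.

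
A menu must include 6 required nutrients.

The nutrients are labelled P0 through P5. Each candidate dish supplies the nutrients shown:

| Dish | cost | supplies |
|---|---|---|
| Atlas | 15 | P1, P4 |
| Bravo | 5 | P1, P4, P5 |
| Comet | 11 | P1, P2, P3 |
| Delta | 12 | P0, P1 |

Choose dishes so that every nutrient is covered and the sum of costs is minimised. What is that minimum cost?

Bravo, Comet, Delta together cover every nutrient (Bravo ∪ Comet ∪ Delta = {P0, P1, P2, P3, P4, P5}); total cost 5 + 11 + 12 = 28.
No covering selection has total cost below 28.

28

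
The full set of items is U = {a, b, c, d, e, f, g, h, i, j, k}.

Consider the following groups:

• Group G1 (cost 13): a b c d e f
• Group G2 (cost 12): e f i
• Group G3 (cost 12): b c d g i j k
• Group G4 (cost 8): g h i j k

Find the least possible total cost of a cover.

21

G1, G4 together cover every item (G1 ∪ G4 = {a, b, c, d, e, f, g, h, i, j, k}); total cost 13 + 8 = 21.
No covering selection has total cost below 21.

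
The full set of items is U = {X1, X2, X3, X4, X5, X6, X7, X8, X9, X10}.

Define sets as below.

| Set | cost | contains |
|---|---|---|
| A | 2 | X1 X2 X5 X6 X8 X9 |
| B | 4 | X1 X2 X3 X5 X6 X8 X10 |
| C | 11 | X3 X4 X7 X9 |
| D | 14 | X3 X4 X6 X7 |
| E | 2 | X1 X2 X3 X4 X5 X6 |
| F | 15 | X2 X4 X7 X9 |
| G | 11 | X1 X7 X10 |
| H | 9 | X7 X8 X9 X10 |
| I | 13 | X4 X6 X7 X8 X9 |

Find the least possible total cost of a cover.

E, H together cover every item (E ∪ H = {X1, X2, X3, X4, X5, X6, X7, X8, X9, X10}); total cost 2 + 9 = 11.
The greedy pick A, E, B, H costs 17; no covering selection beats 11.

11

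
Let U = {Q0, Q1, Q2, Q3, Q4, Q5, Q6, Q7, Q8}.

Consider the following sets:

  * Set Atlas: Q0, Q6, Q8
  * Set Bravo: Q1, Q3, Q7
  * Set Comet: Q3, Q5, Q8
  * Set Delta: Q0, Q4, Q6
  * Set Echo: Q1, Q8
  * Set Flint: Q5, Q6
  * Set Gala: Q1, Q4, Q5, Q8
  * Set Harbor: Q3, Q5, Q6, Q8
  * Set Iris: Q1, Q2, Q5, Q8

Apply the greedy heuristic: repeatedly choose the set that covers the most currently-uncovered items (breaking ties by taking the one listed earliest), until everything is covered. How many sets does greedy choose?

Greedy: pick Gala (covers 4 new) → pick Atlas (covers 2 new) → pick Bravo (covers 2 new) → pick Iris (covers 1 new). Total picks: 4.
(The true minimum cover uses only 3 sets, so greedy is not optimal here.)

4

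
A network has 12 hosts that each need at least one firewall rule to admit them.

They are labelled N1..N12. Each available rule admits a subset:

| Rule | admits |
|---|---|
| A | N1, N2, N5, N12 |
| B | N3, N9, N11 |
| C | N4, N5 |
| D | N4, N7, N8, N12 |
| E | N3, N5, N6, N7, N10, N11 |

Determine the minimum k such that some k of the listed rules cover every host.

Take {A, B, D, E}. Their union is {N1, N2, N3, N4, N5, N6, N7, N8, N9, N10, N11, N12}, which is all 12 hosts.
Only B contains N9, so B is forced; the remaining 9 hosts need at least 3 more rules (each remaining rule adds at most 4) — so at least 4 rules are needed, and 4 is optimal.

4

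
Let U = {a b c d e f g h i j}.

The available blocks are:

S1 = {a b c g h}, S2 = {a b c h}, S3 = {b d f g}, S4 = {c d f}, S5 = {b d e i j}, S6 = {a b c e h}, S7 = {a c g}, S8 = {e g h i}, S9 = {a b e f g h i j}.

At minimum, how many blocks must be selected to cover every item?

Take {S4, S9}. Their union is {a, b, c, d, e, f, g, h, i, j}, which is all 10 items.
No single block has all 10 items (the largest, S9, has 8), so 2 is optimal.

2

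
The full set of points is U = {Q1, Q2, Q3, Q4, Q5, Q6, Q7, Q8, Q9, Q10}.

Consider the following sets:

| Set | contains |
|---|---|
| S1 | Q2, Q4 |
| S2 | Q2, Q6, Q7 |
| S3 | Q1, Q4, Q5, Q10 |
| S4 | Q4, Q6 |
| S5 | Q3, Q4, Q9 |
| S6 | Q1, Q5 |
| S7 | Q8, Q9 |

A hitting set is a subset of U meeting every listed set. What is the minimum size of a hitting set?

4

The 4 points {Q1, Q2, Q6, Q9} hit every set.
No choice of 3 points meets every set, so 4 is the minimum.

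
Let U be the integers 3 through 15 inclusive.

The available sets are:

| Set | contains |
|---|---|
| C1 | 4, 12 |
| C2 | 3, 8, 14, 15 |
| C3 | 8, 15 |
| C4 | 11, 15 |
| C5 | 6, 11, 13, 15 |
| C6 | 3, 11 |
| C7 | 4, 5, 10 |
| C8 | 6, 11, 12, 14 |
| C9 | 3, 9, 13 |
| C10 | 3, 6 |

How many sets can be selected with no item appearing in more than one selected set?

C3, C7, C8, C9 are pairwise disjoint (C3={8,15}; C7={4,5,10}; C8={6,11,12,14}; C9={3,9,13}).
Every remaining set overlaps one of these, and no 5 of the listed sets are pairwise disjoint, so 4 is the maximum.

4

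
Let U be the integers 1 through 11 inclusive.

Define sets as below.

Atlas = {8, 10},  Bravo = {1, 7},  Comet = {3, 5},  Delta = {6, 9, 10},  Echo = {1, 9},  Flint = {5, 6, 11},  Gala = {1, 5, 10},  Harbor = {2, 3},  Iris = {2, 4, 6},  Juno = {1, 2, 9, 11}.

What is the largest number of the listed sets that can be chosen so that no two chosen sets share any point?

4

Atlas, Bravo, Flint, Harbor are pairwise disjoint (Atlas={8,10}; Bravo={1,7}; Flint={5,6,11}; Harbor={2,3}).
Every remaining set overlaps one of these, and no 5 of the listed sets are pairwise disjoint, so 4 is the maximum.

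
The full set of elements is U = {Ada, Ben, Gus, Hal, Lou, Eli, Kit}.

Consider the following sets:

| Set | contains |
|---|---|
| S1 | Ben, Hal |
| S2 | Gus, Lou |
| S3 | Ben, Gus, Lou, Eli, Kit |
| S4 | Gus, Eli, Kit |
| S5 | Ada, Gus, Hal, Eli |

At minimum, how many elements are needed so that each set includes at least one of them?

2

H = {Ben, Gus} meets every set (each contains at least one member of H), and |H| = 2.
The sets S1, S2 are pairwise disjoint, so any hitting set needs a separate element for each — at least 2. Hence 2 is optimal.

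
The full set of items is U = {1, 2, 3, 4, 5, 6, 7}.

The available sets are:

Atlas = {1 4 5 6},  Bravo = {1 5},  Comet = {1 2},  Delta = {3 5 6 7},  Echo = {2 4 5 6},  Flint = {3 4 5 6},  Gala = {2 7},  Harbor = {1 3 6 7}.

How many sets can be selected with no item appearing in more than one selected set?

2

Bravo, Gala are pairwise disjoint (Bravo={1,5}; Gala={2,7}).
Every remaining set overlaps one of these, and no 3 of the listed sets are pairwise disjoint, so 2 is the maximum.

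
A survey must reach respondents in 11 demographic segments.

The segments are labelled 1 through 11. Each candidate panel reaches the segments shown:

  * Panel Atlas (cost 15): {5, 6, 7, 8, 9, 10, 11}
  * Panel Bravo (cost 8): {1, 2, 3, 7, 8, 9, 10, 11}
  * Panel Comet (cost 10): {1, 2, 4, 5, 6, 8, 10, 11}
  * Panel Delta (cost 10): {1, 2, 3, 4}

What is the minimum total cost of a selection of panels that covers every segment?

Bravo, Comet together cover every segment (Bravo ∪ Comet = {1, 2, 3, 4, 5, 6, 7, 8, 9, 10, 11}); total cost 8 + 10 = 18.
No covering selection has total cost below 18.

18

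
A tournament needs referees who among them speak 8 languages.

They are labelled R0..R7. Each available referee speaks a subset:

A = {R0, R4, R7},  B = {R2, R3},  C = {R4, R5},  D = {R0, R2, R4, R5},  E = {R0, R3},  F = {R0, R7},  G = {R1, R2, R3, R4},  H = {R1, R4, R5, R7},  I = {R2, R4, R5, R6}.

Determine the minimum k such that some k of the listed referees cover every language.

3

A and G and I together: A ∪ G ∪ I = {R0, R1, R2, R3, R4, R5, R6, R7} — every language is covered.
Only I contains R6, so I is forced; the remaining 4 languages need at least 2 more referees (each remaining referee adds at most 2) — so at least 3 referees are needed, and 3 is optimal.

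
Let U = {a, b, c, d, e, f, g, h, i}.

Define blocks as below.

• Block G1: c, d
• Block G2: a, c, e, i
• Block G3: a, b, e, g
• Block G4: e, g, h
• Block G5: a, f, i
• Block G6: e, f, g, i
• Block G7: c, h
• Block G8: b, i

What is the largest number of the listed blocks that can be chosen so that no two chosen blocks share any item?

G1, G4, G5 are pairwise disjoint (G1={c,d}; G4={e,g,h}; G5={a,f,i}).
Every remaining block overlaps one of these, and no 4 of the listed blocks are pairwise disjoint, so 3 is the maximum.

3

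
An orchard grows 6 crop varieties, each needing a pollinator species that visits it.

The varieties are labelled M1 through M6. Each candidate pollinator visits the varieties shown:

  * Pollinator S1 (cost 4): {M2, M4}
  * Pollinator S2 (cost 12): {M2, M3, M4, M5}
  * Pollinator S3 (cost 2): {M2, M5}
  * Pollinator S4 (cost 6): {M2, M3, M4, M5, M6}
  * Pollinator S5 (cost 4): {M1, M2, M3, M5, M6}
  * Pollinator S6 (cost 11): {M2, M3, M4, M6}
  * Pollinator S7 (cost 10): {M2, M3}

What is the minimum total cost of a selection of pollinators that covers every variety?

S1, S5 together cover every variety (S1 ∪ S5 = {M1, M2, M3, M4, M5, M6}); total cost 4 + 4 = 8.
No covering selection has total cost below 8.

8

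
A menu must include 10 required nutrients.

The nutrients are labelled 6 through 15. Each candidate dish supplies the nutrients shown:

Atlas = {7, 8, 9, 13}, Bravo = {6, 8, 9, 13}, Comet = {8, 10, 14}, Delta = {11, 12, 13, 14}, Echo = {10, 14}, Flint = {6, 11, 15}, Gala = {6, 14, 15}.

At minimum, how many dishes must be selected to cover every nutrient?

4

Take {Atlas, Delta, Echo, Gala}. Their union is {6, 7, 8, 9, 10, 11, 12, 13, 14, 15}, which is all 10 nutrients.
No 3 of the 7 dishes cover everything (all 35 combinations miss at least one nutrient), so 4 is optimal.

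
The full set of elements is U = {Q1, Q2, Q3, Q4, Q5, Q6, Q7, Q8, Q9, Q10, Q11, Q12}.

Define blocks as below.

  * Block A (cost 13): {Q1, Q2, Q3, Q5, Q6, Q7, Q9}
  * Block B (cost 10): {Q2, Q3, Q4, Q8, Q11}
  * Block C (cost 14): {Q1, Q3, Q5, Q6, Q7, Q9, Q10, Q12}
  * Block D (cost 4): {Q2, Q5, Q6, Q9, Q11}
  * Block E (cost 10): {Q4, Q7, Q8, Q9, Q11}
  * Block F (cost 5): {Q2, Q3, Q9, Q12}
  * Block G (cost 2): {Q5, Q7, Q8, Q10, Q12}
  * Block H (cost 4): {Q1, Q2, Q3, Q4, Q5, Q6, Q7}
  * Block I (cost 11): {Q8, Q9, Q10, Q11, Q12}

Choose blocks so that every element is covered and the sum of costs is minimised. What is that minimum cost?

D, G, H together cover every element (D ∪ G ∪ H = {Q1, Q2, Q3, Q4, Q5, Q6, Q7, Q8, Q9, Q10, Q11, Q12}); total cost 4 + 2 + 4 = 10.
No covering selection has total cost below 10.

10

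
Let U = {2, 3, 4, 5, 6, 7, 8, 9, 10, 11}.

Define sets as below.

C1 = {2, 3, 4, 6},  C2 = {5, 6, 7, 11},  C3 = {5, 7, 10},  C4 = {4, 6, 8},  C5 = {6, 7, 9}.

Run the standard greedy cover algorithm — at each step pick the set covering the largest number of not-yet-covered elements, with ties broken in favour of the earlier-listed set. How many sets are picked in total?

Greedy: pick C1 (covers 4 new) → pick C2 (covers 3 new) → pick C3 (covers 1 new) → pick C4 (covers 1 new) → pick C5 (covers 1 new). Total picks: 5.

5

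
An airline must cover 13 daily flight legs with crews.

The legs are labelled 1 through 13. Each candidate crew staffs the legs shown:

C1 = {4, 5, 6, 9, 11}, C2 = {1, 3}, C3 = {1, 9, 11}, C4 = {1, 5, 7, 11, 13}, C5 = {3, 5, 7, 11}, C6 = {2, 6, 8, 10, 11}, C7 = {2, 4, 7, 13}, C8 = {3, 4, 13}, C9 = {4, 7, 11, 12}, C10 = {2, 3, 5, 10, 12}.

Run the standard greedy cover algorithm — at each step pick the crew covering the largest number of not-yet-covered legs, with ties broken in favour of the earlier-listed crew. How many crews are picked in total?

4

Greedy: pick C1 (covers 5 new) → pick C10 (covers 4 new) → pick C4 (covers 3 new) → pick C6 (covers 1 new). Total picks: 4.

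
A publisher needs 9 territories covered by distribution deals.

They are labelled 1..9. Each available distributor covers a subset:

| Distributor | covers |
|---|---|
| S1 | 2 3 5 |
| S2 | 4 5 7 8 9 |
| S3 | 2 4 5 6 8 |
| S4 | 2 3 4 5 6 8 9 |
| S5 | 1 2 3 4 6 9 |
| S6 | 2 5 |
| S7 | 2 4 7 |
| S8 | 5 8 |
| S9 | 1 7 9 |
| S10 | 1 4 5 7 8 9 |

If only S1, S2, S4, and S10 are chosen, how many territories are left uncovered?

0

Union of S1, S2, S4, S10 = {1, 2, 3, 4, 5, 6, 7, 8, 9} — that's every territory, so 0 are uncovered.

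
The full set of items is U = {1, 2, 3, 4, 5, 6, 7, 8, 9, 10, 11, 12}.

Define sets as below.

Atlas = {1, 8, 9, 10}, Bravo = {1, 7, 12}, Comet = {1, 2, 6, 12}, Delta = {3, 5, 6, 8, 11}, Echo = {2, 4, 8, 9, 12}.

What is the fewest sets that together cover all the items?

Atlas and Bravo and Delta and Echo together: Atlas ∪ Bravo ∪ Delta ∪ Echo = {1, 2, 3, 4, 5, 6, 7, 8, 9, 10, 11, 12} — every item is covered.
No 3 of the 5 sets cover everything (all 10 combinations miss at least one item), so 4 is optimal.

4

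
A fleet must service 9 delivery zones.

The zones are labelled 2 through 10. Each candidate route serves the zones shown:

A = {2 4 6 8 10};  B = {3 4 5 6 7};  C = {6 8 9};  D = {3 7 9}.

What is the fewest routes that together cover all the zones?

3

Take {A, B, C}. Their union is {2, 3, 4, 5, 6, 7, 8, 9, 10}, which is all 9 zones.
Only A contains 2, so A is forced; the remaining 4 zones need at least 2 more routes (each remaining route adds at most 3) — so at least 3 routes are needed, and 3 is optimal.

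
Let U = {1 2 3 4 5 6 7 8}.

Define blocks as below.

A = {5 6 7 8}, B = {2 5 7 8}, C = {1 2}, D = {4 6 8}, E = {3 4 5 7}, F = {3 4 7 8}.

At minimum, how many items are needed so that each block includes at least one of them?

3

The 3 items {2, 6, 7} hit every block.
No choice of 2 items meets every block, so 3 is the minimum.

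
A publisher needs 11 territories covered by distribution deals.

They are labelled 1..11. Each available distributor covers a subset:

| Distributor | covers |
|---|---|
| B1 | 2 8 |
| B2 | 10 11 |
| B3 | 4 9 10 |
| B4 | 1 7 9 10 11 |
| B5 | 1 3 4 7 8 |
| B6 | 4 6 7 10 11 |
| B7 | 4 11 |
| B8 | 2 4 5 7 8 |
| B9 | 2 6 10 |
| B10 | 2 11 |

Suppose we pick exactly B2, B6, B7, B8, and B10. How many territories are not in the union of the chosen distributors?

Union of B2, B6, B7, B8, B10 = {2, 4, 5, 6, 7, 8, 10, 11}.
Not covered: 1, 3, 9 — 3 territories.

3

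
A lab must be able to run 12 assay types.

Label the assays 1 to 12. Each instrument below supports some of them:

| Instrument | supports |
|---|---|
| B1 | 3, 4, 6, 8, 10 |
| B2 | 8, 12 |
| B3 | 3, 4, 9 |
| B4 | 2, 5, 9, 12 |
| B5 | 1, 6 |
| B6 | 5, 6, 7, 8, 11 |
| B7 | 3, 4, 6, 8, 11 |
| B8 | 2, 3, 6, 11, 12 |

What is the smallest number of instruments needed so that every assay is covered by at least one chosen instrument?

4

B1 and B4 and B5 and B6 together: B1 ∪ B4 ∪ B5 ∪ B6 = {1, 2, 3, 4, 5, 6, 7, 8, 9, 10, 11, 12} — every assay is covered.
Only B5 contains 1, so B5 is forced; the remaining 10 assays need at least 3 more instruments (each remaining instrument adds at most 4) — so at least 4 instruments are needed, and 4 is optimal.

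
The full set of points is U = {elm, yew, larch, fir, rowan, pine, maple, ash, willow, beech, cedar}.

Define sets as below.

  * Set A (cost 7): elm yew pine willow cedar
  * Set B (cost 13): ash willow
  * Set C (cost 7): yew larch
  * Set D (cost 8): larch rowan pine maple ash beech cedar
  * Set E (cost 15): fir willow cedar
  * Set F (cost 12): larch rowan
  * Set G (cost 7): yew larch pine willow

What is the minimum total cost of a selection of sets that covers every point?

A, D, E together cover every point (A ∪ D ∪ E = {elm, yew, larch, fir, rowan, pine, maple, ash, willow, beech, cedar}); total cost 7 + 8 + 15 = 30.
No covering selection has total cost below 30.

30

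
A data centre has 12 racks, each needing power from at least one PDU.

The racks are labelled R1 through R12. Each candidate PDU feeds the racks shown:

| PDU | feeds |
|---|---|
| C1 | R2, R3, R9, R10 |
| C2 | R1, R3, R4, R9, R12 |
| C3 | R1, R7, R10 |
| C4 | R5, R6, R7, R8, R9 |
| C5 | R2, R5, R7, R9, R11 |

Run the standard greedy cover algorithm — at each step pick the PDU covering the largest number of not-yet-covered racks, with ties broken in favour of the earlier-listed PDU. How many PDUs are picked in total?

Greedy: pick C2 (covers 5 new) → pick C4 (covers 4 new) → pick C1 (covers 2 new) → pick C5 (covers 1 new). Total picks: 4.

4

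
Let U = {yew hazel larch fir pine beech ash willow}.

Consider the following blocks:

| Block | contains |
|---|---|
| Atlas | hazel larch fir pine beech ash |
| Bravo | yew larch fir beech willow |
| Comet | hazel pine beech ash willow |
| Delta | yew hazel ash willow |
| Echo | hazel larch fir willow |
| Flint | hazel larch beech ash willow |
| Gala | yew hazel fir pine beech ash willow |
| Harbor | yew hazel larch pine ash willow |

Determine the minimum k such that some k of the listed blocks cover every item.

Flint and Gala together: Flint ∪ Gala = {yew, hazel, larch, fir, pine, beech, ash, willow} — every item is covered.
No single block has all 8 items (the largest, Gala, has 7), so 2 is optimal.

2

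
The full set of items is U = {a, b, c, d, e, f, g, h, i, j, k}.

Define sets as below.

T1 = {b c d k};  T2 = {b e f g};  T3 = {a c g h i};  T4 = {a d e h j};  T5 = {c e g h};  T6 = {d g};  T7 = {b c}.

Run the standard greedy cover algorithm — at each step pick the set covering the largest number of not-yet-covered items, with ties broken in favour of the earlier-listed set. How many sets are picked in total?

4

Greedy: pick T3 (covers 5 new) → pick T1 (covers 3 new) → pick T2 (covers 2 new) → pick T4 (covers 1 new). Total picks: 4.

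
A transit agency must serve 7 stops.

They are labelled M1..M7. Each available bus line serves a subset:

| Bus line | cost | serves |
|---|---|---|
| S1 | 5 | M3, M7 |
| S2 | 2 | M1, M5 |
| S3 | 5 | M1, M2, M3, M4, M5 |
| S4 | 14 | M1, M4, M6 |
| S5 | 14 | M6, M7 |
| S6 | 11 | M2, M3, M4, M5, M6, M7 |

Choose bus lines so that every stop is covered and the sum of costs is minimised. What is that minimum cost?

13

S2, S6 together cover every stop (S2 ∪ S6 = {M1, M2, M3, M4, M5, M6, M7}); total cost 2 + 11 = 13.
The greedy pick S2, S3, S1, S6 costs 23; no covering selection beats 13.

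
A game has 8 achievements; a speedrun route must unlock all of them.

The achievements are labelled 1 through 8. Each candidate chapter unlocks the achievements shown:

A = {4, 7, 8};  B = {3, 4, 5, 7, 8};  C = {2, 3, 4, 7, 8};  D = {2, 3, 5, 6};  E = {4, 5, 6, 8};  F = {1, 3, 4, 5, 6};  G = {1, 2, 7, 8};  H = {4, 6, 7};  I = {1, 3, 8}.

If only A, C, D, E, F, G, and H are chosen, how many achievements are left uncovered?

0

Union of A, C, D, E, F, G, H = {1, 2, 3, 4, 5, 6, 7, 8} — that's every achievement, so 0 are uncovered.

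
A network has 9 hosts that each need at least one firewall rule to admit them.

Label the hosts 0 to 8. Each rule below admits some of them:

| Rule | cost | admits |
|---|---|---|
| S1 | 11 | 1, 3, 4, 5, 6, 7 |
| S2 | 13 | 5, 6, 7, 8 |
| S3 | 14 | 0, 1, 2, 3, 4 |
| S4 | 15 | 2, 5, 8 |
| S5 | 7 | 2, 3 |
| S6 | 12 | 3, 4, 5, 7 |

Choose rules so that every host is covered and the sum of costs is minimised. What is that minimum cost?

27

S2, S3 together cover every host (S2 ∪ S3 = {0, 1, 2, 3, 4, 5, 6, 7, 8}); total cost 13 + 14 = 27.
The greedy pick S1, S3, S2 costs 38; no covering selection beats 27.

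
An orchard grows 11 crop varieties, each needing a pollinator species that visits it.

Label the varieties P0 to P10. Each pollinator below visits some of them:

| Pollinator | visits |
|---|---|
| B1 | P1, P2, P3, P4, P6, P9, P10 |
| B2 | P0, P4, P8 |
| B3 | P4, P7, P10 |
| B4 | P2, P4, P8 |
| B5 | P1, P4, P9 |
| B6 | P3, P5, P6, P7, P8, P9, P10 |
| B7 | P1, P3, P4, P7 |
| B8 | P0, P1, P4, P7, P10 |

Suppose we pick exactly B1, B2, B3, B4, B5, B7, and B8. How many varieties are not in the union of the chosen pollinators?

1

Union of B1, B2, B3, B4, B5, B7, B8 = {P0, P1, P2, P3, P4, P6, P7, P8, P9, P10}.
Not covered: P5 — 1 variety.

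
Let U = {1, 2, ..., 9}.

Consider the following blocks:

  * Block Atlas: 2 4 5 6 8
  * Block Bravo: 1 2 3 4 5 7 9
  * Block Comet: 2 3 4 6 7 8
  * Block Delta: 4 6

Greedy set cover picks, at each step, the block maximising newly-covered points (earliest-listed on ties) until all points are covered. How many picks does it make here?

Greedy: pick Bravo (covers 7 new) → pick Atlas (covers 2 new). Total picks: 2.

2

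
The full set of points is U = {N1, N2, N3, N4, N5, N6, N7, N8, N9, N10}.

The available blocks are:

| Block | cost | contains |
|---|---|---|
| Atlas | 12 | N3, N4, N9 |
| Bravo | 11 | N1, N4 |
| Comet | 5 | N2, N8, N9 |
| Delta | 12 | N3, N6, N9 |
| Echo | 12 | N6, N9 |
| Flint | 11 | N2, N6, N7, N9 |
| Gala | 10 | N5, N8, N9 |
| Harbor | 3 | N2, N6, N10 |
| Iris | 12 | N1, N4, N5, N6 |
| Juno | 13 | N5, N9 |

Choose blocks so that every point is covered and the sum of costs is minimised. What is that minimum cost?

Comet, Delta, Flint, Harbor, Iris together cover every point (Comet ∪ Delta ∪ Flint ∪ Harbor ∪ Iris = {N1, N2, N3, N4, N5, N6, N7, N8, N9, N10}); total cost 5 + 12 + 11 + 3 + 12 = 43.
No covering selection has total cost below 43.

43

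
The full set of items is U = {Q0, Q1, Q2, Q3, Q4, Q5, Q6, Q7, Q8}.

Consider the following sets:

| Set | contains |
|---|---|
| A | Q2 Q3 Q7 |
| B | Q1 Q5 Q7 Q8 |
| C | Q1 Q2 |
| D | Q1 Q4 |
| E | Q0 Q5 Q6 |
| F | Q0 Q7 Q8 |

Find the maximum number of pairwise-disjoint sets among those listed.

A, D, E are pairwise disjoint (A={Q2,Q3,Q7}; D={Q1,Q4}; E={Q0,Q5,Q6}).
Every remaining set overlaps one of these, and no 4 of the listed sets are pairwise disjoint, so 3 is the maximum.

3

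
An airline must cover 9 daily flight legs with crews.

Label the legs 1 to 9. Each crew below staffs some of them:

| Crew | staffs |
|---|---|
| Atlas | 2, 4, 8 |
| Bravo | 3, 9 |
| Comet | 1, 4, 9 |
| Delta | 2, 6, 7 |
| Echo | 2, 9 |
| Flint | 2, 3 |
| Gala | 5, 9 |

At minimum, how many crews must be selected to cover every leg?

5

Atlas and Comet and Delta and Flint and Gala together: Atlas ∪ Comet ∪ Delta ∪ Flint ∪ Gala = {1, 2, 3, 4, 5, 6, 7, 8, 9} — every leg is covered.
No 4 of the 7 crews cover everything (all 35 combinations miss at least one leg), so 5 is optimal.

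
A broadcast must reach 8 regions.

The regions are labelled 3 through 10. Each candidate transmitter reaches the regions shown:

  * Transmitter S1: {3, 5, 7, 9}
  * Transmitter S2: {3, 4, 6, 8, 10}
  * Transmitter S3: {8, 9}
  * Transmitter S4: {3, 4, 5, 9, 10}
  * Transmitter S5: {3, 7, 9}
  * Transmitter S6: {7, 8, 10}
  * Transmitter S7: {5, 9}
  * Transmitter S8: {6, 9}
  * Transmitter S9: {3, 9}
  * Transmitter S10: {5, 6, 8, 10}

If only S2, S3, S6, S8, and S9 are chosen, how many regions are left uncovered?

1

Union of S2, S3, S6, S8, S9 = {3, 4, 6, 7, 8, 9, 10}.
Not covered: 5 — 1 region.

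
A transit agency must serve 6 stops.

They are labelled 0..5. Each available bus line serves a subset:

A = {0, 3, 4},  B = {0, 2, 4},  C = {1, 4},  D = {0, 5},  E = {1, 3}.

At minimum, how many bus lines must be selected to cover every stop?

3

B and D and E together: B ∪ D ∪ E = {0, 1, 2, 3, 4, 5} — every stop is covered.
Only B contains 2, so B is forced; the remaining 3 stops need at least 2 more bus lines (each remaining bus line adds at most 2) — so at least 3 bus lines are needed, and 3 is optimal.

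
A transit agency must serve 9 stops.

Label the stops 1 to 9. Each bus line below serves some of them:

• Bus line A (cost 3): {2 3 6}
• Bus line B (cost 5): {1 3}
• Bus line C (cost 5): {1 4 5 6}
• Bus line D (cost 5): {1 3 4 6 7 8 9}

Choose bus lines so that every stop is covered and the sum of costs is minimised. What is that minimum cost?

A, C, D together cover every stop (A ∪ C ∪ D = {1, 2, 3, 4, 5, 6, 7, 8, 9}); total cost 3 + 5 + 5 = 13.
No covering selection has total cost below 13.

13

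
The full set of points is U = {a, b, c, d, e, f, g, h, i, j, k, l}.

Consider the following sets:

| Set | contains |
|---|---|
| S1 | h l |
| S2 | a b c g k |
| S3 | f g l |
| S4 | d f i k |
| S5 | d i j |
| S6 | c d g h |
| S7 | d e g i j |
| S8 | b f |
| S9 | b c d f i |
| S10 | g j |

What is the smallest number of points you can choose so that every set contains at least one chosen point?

Take T = {b, d, g, h}. Each listed set contains at least one of these, so T is a hitting set of size 4.
No choice of 3 points meets every set, so 4 is the minimum.

4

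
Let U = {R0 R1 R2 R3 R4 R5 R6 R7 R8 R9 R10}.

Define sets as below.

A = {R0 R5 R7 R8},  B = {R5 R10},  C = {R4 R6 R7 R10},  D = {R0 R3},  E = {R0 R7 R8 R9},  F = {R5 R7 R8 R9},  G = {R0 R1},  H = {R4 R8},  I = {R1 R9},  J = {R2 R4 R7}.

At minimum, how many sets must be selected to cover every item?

5

Take {A, C, D, I, J}. Their union is {R0, R1, R2, R3, R4, R5, R6, R7, R8, R9, R10}, which is all 11 items.
No 4 of the 10 sets cover everything (all 210 combinations miss at least one item), so 5 is optimal.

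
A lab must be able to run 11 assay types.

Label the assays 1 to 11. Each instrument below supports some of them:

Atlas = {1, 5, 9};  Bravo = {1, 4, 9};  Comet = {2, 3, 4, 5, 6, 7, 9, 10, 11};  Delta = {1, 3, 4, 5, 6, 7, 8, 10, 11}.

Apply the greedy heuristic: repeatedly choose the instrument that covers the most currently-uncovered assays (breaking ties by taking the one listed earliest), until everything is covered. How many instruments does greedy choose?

2

Greedy: pick Comet (covers 9 new) → pick Delta (covers 2 new). Total picks: 2.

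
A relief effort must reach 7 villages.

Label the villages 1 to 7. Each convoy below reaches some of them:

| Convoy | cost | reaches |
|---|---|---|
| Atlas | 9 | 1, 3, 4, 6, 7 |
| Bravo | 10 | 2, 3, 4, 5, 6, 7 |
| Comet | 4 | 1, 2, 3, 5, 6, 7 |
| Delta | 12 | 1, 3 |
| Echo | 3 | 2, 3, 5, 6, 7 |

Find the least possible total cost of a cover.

Atlas, Echo together cover every village (Atlas ∪ Echo = {1, 2, 3, 4, 5, 6, 7}); total cost 9 + 3 = 12.
The greedy pick Echo, Comet, Atlas costs 16; no covering selection beats 12.

12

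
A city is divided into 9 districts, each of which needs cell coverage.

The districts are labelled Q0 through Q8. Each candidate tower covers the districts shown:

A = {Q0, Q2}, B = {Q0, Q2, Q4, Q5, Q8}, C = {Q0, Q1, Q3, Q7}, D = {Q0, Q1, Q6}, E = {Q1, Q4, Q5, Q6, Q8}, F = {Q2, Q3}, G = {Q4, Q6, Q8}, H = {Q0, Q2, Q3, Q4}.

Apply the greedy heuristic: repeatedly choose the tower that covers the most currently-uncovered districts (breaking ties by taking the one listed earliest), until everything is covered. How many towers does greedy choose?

3

Greedy: pick B (covers 5 new) → pick C (covers 3 new) → pick D (covers 1 new). Total picks: 3.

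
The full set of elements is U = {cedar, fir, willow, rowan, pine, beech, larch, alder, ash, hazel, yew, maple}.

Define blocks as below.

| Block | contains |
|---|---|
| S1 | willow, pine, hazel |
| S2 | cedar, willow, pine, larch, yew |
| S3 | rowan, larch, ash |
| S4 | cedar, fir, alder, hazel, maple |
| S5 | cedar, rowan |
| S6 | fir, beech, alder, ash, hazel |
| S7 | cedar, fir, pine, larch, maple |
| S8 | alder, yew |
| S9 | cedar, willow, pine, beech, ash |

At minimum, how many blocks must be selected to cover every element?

4

Take {S2, S5, S6, S7}. Their union is {cedar, fir, willow, rowan, pine, beech, larch, alder, ash, hazel, yew, maple}, which is all 12 elements.
No 3 of the 9 blocks cover everything (all 84 combinations miss at least one element), so 4 is optimal.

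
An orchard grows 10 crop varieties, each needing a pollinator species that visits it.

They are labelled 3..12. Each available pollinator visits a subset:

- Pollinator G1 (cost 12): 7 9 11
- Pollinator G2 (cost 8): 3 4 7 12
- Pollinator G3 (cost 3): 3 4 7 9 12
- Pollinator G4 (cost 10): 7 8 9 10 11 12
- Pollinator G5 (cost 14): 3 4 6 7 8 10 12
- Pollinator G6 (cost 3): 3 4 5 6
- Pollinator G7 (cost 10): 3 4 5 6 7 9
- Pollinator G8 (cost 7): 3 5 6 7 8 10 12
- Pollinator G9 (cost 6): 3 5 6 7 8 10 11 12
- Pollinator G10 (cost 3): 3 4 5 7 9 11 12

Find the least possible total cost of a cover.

9

G9, G10 together cover every variety (G9 ∪ G10 = {3, 4, 5, 6, 7, 8, 9, 10, 11, 12}); total cost 6 + 3 = 9.
No covering selection has total cost below 9.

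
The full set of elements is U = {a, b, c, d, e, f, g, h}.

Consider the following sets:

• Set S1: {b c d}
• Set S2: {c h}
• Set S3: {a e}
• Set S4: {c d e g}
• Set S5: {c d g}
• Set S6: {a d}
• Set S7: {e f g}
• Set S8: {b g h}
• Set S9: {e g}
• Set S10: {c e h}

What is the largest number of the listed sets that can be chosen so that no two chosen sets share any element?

S2, S6, S9 are pairwise disjoint (S2={c,h}; S6={a,d}; S9={e,g}).
Every remaining set overlaps one of these, and no 4 of the listed sets are pairwise disjoint, so 3 is the maximum.

3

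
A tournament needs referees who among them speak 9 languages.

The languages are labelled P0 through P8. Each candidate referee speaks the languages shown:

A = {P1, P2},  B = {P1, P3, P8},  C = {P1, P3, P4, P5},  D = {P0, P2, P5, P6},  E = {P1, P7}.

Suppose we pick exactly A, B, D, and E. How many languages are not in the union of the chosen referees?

1

Union of A, B, D, E = {P0, P1, P2, P3, P5, P6, P7, P8}.
Not covered: P4 — 1 language.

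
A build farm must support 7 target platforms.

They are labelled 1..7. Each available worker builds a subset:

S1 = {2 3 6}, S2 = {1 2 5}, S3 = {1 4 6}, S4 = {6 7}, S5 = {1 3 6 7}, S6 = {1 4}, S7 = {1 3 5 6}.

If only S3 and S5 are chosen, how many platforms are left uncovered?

2

Union of S3, S5 = {1, 3, 4, 6, 7}.
Not covered: 2, 5 — 2 platforms.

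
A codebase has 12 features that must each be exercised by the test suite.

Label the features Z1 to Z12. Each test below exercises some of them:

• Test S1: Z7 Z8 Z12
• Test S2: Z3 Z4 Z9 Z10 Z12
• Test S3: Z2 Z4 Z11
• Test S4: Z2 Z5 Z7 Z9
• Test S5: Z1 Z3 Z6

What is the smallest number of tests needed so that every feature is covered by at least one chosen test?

5

Take {S1, S2, S3, S4, S5}. Their union is {Z1, Z2, Z3, Z4, Z5, Z6, Z7, Z8, Z9, Z10, Z11, Z12}, which is all 12 features.
No 4 of the 5 tests cover everything (all 5 combinations miss at least one feature), so 5 is optimal.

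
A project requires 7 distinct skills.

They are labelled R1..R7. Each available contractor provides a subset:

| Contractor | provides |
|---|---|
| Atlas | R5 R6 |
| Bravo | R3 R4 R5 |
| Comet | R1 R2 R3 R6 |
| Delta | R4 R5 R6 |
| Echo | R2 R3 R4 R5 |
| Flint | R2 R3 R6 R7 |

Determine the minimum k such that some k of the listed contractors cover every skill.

Take {Comet, Echo, Flint}. Their union is {R1, R2, R3, R4, R5, R6, R7}, which is all 7 skills.
Only Comet contains R1, so Comet is forced; the remaining 3 skills need at least 2 more contractors (each remaining contractor adds at most 2) — so at least 3 contractors are needed, and 3 is optimal.

3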